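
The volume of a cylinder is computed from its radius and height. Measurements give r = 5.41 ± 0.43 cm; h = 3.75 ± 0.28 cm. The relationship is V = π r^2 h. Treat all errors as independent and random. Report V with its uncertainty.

V is a product of powers, so relative uncertainties combine in quadrature:
  (2·δr/r)² = (2×0.0795)² = 0.0253;  (1·δh/h)² = (1×0.0747)² = 0.00558
δV/V = √(0.0308) = 0.176
V = 345 cm^3, so δV = 0.176 × 345 = 60.6 cm^3.

345 ± 60.6 cm^3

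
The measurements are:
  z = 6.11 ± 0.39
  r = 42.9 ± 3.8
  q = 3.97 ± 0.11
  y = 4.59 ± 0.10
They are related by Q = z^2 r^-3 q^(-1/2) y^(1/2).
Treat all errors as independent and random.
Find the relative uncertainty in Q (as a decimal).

0.295

Since Q is a product/quotient, work with relative uncertainties:
  (2·δz/z)² = (2×0.0638)² = 0.0163;  (-3·δr/r)² = (-3×0.0886)² = 0.0706;  (−½·δq/q)² = (-0.5×0.0277)² = 0.000192;  (½·δy/y)² = (0.5×0.0218)² = 0.000119
δQ/Q = √(0.0872) = 0.295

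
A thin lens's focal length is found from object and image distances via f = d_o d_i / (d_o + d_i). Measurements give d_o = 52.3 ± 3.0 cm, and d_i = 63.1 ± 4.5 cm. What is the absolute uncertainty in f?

∂f/∂d_o = (d_i/(d_o+d_i))² = 0.299;  ∂f/∂d_i = (d_o/(d_o+d_i))² = 0.205
δf = √((∂f/∂d_o · δd_o)² + (∂f/∂d_i · δd_i)²) = √(0.805 + 0.854) = 1.29 cm

1.29 cm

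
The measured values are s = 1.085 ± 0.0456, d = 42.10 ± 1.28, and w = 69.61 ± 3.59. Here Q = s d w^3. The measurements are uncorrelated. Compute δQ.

2.51e+06

Each factor contributes (exponent × relative error)² to (δQ/Q)²:
  (1·δs/s)² = (1×0.0420)² = 0.00177;  (1·δd/d)² = (1×0.0304)² = 0.000924;  (3·δw/w)² = (3×0.0516)² = 0.0239
δQ/Q = √(0.0266) = 0.163
Q = 1.541e+07, so δQ = 0.163 × 1.541e+07 = 2.51e+06.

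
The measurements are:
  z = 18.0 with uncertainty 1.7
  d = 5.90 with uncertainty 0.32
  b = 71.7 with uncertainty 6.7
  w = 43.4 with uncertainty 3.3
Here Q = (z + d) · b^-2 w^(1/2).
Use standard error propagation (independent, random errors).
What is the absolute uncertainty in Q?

Let u = z + d = 23.9. δu = √(δz² + δd²) = √(2.89 + 0.102) = 1.73, so δu/u = 0.0724.
Q is then a monomial in u, b, w:
δQ/Q = √((δu/u)² + (-2·δb/b)² + (½·δw/w)²) = √(0.00524 + 0.0349 + 0.00145) = 0.204
Q = 0.0306, so δQ = 0.204 × 0.0306 = 0.00625.

0.00625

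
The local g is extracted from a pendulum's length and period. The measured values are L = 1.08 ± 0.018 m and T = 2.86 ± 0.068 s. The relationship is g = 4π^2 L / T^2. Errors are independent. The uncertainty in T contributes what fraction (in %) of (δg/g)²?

(δg/g)² = (1·δL/L)² + (-2·δT/T)²
  L term: (1×0.0167)² = 0.000278
  T term: (-2×0.0238)² = 0.00226
Total = 0.00254. Share from T = 0.00226/0.00254 = 0.891.

89.1%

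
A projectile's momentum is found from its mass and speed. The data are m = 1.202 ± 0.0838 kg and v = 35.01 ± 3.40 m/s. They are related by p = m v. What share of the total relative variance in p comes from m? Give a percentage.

34.0%

(δp/p)² = (1·δm/m)² + (1·δv/v)²
  m term: (1×0.0697)² = 0.00486
  v term: (1×0.0971)² = 0.00943
Total = 0.0143. Share from m = 0.00486/0.0143 = 0.340.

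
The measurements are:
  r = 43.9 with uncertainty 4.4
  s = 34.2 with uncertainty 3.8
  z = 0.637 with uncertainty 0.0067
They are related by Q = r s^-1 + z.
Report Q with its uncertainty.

1.92 ± 0.192

Let p = r·s^-1 = 1.28. δp/p = √((1·δr/r)² + (-1·δs/s)²) = √(0.0100 + 0.0123) = 0.150, so δp = 0.192.
Q = p + z: δQ = √(δp² + δz²) = √(0.0369 + 4.49e-05) = 0.192
Q = 1.92.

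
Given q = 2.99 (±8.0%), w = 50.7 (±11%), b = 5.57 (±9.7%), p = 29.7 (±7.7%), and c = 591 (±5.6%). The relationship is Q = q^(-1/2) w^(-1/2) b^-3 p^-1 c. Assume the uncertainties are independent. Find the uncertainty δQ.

0.00293

Since Q is a product/quotient, work with relative uncertainties:
  (−½·δq/q)² = (-0.5×0.0800)² = 0.00160;  (−½·δw/w)² = (-0.5×0.110)² = 0.00302;  (-3·δb/b)² = (-3×0.0970)² = 0.0847;  (-1·δp/p)² = (-1×0.0770)² = 0.00593;  (1·δc/c)² = (1×0.0560)² = 0.00314
δQ/Q = √(0.0984) = 0.314
Q = 0.00935, so δQ = 0.314 × 0.00935 = 0.00293.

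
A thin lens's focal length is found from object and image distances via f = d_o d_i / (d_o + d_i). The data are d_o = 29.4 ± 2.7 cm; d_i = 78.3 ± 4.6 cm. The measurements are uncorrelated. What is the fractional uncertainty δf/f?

∂f/∂d_o = (d_i/(d_o+d_i))² = 0.529;  ∂f/∂d_i = (d_o/(d_o+d_i))² = 0.0745
δf = √((∂f/∂d_o · δd_o)² + (∂f/∂d_i · δd_i)²) = √(2.04 + 0.118) = 1.47 cm
f = 21.4 cm, so δf/f = 1.47/21.4 = 0.0687.

0.0687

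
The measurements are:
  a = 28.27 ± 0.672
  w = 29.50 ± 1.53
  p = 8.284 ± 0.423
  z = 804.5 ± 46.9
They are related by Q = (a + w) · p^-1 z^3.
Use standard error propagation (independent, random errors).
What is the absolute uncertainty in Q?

6.7e+08

Let u = a + w = 57.77. δu = √(δa² + δw²) = √(0.452 + 2.34) = 1.67, so δu/u = 0.0289.
Q is then a monomial in u, p, z:
δQ/Q = √((δu/u)² + (-1·δp/p)² + (3·δz/z)²) = √(0.000837 + 0.00261 + 0.0306) = 0.184
Q = 3.631e+09, so δQ = 0.184 × 3.631e+09 = 6.7e+08.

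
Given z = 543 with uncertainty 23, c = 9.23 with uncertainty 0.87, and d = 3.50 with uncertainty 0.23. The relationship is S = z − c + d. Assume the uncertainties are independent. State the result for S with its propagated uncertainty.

For a sum/difference, combine absolute errors in quadrature:
  (δz)² = 529;  (δc)² = 0.757;  (δd)² = 0.0529
δS = √(530) = 23.0
S = 537.

537 ± 23.0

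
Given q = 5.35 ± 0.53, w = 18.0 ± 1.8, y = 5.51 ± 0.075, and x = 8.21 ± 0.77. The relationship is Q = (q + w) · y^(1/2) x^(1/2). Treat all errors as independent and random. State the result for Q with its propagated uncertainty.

157 ± 14.7

Let u = q + w = 23.4. δu = √(δq² + δw²) = √(0.281 + 3.24) = 1.88, so δu/u = 0.0804.
Q is then a monomial in u, y, x:
δQ/Q = √((δu/u)² + (½·δy/y)² + (½·δx/x)²) = √(0.00646 + 4.63e-05 + 0.00220) = 0.0933
Q = 157, so δQ = 0.0933 × 157 = 14.7.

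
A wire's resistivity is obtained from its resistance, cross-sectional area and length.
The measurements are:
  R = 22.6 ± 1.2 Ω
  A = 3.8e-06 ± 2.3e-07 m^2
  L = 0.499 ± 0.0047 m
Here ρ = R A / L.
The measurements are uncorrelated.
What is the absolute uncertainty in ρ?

Relative error in a monomial: (δρ/ρ)² = Σ (nᵢ · δxᵢ/xᵢ)².
  (1·δR/R)² = (1×0.0531)² = 0.00282;  (1·δA/A)² = (1×0.0605)² = 0.00366;  (-1·δL/L)² = (-1×0.00942)² = 8.87e-05
δρ/ρ = √(0.00657) = 0.0811
ρ = 0.000172 Ω·m, so δρ = 0.0811 × 0.000172 = 1.4e-05 Ω·m.

1.4e-05 Ω·m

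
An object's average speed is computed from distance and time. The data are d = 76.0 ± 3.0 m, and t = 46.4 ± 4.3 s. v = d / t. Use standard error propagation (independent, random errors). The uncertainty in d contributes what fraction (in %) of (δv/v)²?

15.4%

(δv/v)² = (1·δd/d)² + (-1·δt/t)²
  d term: (1×0.0395)² = 0.00156
  t term: (-1×0.0927)² = 0.00859
Total = 0.0101. Share from d = 0.00156/0.0101 = 0.154.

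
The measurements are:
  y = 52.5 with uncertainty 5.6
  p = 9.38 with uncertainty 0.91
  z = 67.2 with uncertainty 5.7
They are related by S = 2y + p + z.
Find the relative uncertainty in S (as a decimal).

S is a linear combination, so absolute uncertainties add in quadrature:
  (2·δy)² = 125;  (δp)² = 0.828;  (δz)² = 32.5
δS = √(159) = 12.6
S = 182, so δS/S = 12.6/182 = 0.0694.

0.0694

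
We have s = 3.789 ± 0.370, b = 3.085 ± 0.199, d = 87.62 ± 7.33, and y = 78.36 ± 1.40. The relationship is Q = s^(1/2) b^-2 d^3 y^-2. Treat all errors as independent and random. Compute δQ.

For a monomial Q ∝ s^(1/2), b^-2, d^3, y^-2, fractional errors add in quadrature:
  (½·δs/s)² = (0.5×0.0977)² = 0.00238;  (-2·δb/b)² = (-2×0.0645)² = 0.0166;  (3·δd/d)² = (3×0.0837)² = 0.0630;  (-2·δy/y)² = (-2×0.0179)² = 0.00128
δQ/Q = √(0.0833) = 0.289
Q = 22.41, so δQ = 0.289 × 22.41 = 6.47.

6.47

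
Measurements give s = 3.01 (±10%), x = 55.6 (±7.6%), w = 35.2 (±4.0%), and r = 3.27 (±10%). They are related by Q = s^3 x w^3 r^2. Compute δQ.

Products/powers → add relative errors in quadrature, weighted by exponent:
  (3·δs/s)² = (3×0.100)² = 0.0900;  (1·δx/x)² = (1×0.0760)² = 0.00578;  (3·δw/w)² = (3×0.0400)² = 0.0144;  (2·δr/r)² = (2×0.100)² = 0.0400
δQ/Q = √(0.150) = 0.388
Q = 7.07e+08, so δQ = 0.388 × 7.07e+08 = 2.74e+08.

2.74e+08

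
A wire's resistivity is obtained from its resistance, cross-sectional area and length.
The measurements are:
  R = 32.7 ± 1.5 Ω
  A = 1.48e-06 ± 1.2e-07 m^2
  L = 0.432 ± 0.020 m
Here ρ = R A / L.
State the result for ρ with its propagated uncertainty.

(1.12 ± 0.117) × 10^-4 Ω·m

Each factor contributes (exponent × relative error)² to (δρ/ρ)²:
  (1·δR/R)² = (1×0.0459)² = 0.00210;  (1·δA/A)² = (1×0.0811)² = 0.00657;  (-1·δL/L)² = (-1×0.0463)² = 0.00214
δρ/ρ = √(0.0108) = 0.104
ρ = 0.000112 Ω·m, so δρ = 0.104 × 0.000112 = 1.17e-05 Ω·m.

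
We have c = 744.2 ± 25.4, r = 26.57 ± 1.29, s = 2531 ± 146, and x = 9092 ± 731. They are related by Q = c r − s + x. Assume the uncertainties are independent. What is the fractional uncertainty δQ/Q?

0.0528

Let p = c·r = 19770. δp/p = √((1·δc/c)² + (1·δr/r)²) = √(0.00116 + 0.00236) = 0.0593, so δp = 1170.
Q = p − s + x: δQ = √(δp² + δs² + δx²) = √(1.38e+06 + 21300 + 5.34e+05) = 1390
Q = 26330, so δQ/Q = 1390/26330 = 0.0528.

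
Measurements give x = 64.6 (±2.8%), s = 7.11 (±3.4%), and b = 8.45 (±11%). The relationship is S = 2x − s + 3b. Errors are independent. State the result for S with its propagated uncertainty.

Sums and differences: (δS)² = Σ (cᵢ δxᵢ)².
  (2·δx)² = 13.1;  (δs)² = 0.0584;  (3·δb)² = 7.78
δS = √(20.9) = 4.57
S = 147.

147 ± 4.57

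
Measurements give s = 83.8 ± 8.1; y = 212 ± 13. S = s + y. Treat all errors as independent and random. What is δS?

For a sum/difference, combine absolute errors in quadrature:
  (δs)² = 65.6;  (δy)² = 169
δS = √(235) = 15.3

15.3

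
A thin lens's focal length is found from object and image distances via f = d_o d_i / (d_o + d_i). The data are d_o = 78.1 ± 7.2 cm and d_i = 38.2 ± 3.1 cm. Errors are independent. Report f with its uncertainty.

25.7 ± 1.60 cm

∂f/∂d_o = (d_i/(d_o+d_i))² = 0.108;  ∂f/∂d_i = (d_o/(d_o+d_i))² = 0.451
δf = √((∂f/∂d_o · δd_o)² + (∂f/∂d_i · δd_i)²) = √(0.603 + 1.95) = 1.60 cm
f = 25.7 cm.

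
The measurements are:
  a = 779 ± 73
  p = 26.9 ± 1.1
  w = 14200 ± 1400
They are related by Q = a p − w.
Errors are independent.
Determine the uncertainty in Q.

Let h = a·p = 21000. δh/h = √((1·δa/a)² + (1·δp/p)²) = √(0.00878 + 0.00167) = 0.102, so δh = 2140.
Q = h − w: δQ = √(δh² + δw²) = √(4.59e+06 + 1.96e+06) = 2560

2560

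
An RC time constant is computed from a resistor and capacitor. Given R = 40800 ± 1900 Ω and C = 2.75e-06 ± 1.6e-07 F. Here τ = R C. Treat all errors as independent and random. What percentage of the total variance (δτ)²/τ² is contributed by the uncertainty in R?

(δτ/τ)² = (1·δR/R)² + (1·δC/C)²
  R term: (1×0.0466)² = 0.00217
  C term: (1×0.0582)² = 0.00339
Total = 0.00555. Share from R = 0.00217/0.00555 = 0.390.

39.0%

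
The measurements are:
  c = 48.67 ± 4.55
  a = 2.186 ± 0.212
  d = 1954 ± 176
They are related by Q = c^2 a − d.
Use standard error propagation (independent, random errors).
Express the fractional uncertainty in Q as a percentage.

Let p = c^2·a = 5178. δp/p = √((2·δc/c)² + (1·δa/a)²) = √(0.0350 + 0.00941) = 0.211, so δp = 1090.
Q = p − d: δQ = √(δp² + δd²) = √(1.19e+06 + 31000) = 1100
Q = 3224, so δQ/Q = 1100/3224 = 0.343.

34.3%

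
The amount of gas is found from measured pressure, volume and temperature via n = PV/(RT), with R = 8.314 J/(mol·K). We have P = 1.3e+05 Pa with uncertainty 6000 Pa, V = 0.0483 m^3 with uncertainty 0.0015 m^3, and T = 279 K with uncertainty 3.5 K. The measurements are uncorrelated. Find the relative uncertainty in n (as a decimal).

Each factor contributes (exponent × relative error)² to (δn/n)²:
  (1·δP/P)² = (1×0.0462)² = 0.00213;  (1·δV/V)² = (1×0.0311)² = 0.000964;  (-1·δT/T)² = (-1×0.0125)² = 0.000157
δn/n = √(0.00325) = 0.0570

0.0570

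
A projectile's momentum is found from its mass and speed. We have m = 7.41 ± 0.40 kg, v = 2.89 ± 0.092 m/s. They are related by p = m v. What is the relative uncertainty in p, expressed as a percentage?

6.27%

Since p is a product/quotient, work with relative uncertainties:
  (1·δm/m)² = (1×0.0540)² = 0.00291;  (1·δv/v)² = (1×0.0318)² = 0.00101
δp/p = √(0.00393) = 0.0627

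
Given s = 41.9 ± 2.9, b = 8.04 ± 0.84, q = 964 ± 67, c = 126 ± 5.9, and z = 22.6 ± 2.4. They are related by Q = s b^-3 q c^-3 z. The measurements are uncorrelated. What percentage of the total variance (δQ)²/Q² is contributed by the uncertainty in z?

(δQ/Q)² = (1·δs/s)² + (-3·δb/b)² + (1·δq/q)² + (-3·δc/c)² + (1·δz/z)²
  s term: (1×0.0692)² = 0.00479
  b term: (-3×0.104)² = 0.0982
  q term: (1×0.0695)² = 0.00483
  c term: (-3×0.0468)² = 0.0197
  z term: (1×0.106)² = 0.0113
Total = 0.139. Share from z = 0.0113/0.139 = 0.0812.

8.12%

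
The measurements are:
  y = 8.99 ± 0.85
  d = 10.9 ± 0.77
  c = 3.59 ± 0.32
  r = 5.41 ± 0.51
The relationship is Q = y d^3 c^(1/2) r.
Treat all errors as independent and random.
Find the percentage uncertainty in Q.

For a monomial Q ∝ y, d^3, c^(1/2), r, fractional errors add in quadrature:
  (1·δy/y)² = (1×0.0945)² = 0.00894;  (3·δd/d)² = (3×0.0706)² = 0.0449;  (½·δc/c)² = (0.5×0.0891)² = 0.00199;  (1·δr/r)² = (1×0.0943)² = 0.00889
δQ/Q = √(0.0647) = 0.254

25.4%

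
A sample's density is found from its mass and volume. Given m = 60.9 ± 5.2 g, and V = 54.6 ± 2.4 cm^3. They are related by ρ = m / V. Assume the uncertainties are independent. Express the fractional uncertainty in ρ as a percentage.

9.60%

Each factor contributes (exponent × relative error)² to (δρ/ρ)²:
  (1·δm/m)² = (1×0.0854)² = 0.00729;  (-1·δV/V)² = (-1×0.0440)² = 0.00193
δρ/ρ = √(0.00922) = 0.0960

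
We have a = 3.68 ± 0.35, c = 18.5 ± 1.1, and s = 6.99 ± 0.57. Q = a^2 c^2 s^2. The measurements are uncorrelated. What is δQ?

62800

Relative error in a monomial: (δQ/Q)² = Σ (nᵢ · δxᵢ/xᵢ)².
  (2·δa/a)² = (2×0.0951)² = 0.0362;  (2·δc/c)² = (2×0.0595)² = 0.0141;  (2·δs/s)² = (2×0.0815)² = 0.0266
δQ/Q = √(0.0769) = 0.277
Q = 2.26e+05, so δQ = 0.277 × 2.26e+05 = 62800.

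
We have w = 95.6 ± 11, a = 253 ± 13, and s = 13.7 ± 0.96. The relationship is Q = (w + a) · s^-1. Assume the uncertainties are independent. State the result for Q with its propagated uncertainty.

25.4 ± 2.17

Let u = w + a = 349. δu = √(δw² + δa²) = √(121 + 169) = 17.0, so δu/u = 0.0489.
Q is then a monomial in u, s:
δQ/Q = √((δu/u)² + (-1·δs/s)²) = √(0.00239 + 0.00491) = 0.0854
Q = 25.4, so δQ = 0.0854 × 25.4 = 2.17.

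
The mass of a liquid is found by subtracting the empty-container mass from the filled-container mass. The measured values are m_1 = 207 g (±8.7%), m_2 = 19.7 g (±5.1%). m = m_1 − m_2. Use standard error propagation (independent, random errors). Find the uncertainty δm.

m is a linear combination, so absolute uncertainties add in quadrature:
  (δm_1)² = 324;  (δm_2)² = 1.01
δm = √(325) = 18.0 g

18.0 g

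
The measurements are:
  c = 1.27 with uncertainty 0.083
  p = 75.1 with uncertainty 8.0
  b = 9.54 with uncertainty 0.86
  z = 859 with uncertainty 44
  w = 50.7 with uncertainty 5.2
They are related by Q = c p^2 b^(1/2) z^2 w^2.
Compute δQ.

For a monomial Q ∝ c, p^2, b^(1/2), z^2, w^2, fractional errors add in quadrature:
  (1·δc/c)² = (1×0.0654)² = 0.00427;  (2·δp/p)² = (2×0.107)² = 0.0454;  (½·δb/b)² = (0.5×0.0901)² = 0.00203;  (2·δz/z)² = (2×0.0512)² = 0.0105;  (2·δw/w)² = (2×0.103)² = 0.0421
δQ/Q = √(0.104) = 0.323
Q = 4.2e+13, so δQ = 0.323 × 4.2e+13 = 1.35e+13.

1.35e+13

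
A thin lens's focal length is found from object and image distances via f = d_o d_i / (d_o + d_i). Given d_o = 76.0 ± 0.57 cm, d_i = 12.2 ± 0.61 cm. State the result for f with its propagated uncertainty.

∂f/∂d_o = (d_i/(d_o+d_i))² = 0.0191;  ∂f/∂d_i = (d_o/(d_o+d_i))² = 0.742
δf = √((∂f/∂d_o · δd_o)² + (∂f/∂d_i · δd_i)²) = √(0.000119 + 0.205) = 0.453 cm
f = 10.5 cm.

10.5 ± 0.453 cm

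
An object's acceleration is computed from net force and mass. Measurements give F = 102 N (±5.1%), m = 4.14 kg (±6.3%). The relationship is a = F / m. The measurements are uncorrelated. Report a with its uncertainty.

24.6 ± 2.00 m/s^2

a is a product of powers, so relative uncertainties combine in quadrature:
  (1·δF/F)² = (1×0.0510)² = 0.00260;  (-1·δm/m)² = (-1×0.0630)² = 0.00397
δa/a = √(0.00657) = 0.0811
a = 24.6 m/s^2, so δa = 0.0811 × 24.6 = 2.00 m/s^2.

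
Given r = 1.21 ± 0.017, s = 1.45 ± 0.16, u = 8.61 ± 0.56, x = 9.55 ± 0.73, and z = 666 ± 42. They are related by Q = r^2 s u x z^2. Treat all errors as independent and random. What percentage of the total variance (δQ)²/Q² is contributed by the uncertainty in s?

31.3%

(δQ/Q)² = (2·δr/r)² + (1·δs/s)² + (1·δu/u)² + (1·δx/x)² + (2·δz/z)²
  r term: (2×0.0140)² = 0.000790
  s term: (1×0.110)² = 0.0122
  u term: (1×0.0650)² = 0.00423
  x term: (1×0.0764)² = 0.00584
  z term: (2×0.0631)² = 0.0159
Total = 0.0389. Share from s = 0.0122/0.0389 = 0.313.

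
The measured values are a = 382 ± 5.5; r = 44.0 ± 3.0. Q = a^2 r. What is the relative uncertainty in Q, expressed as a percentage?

Products/powers → add relative errors in quadrature, weighted by exponent:
  (2·δa/a)² = (2×0.0144)² = 0.000829;  (1·δr/r)² = (1×0.0682)² = 0.00465
δQ/Q = √(0.00548) = 0.0740

7.40%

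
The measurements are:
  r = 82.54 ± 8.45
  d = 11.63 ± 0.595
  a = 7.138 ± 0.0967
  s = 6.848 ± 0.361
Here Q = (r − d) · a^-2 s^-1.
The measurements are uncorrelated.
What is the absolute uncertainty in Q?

0.0271

Let u = r − d = 70.91. δu = √(δr² + δd²) = √(71.4 + 0.354) = 8.47, so δu/u = 0.119.
Q is then a monomial in u, a, s:
δQ/Q = √((δu/u)² + (-2·δa/a)² + (-1·δs/s)²) = √(0.0143 + 0.000734 + 0.00278) = 0.133
Q = 0.2032, so δQ = 0.133 × 0.2032 = 0.0271.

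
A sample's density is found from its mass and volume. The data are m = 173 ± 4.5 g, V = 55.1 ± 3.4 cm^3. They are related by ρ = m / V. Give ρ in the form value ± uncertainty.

3.14 ± 0.210 g/cm^3

For a monomial ρ ∝ m, V^-1, fractional errors add in quadrature:
  (1·δm/m)² = (1×0.0260)² = 0.000677;  (-1·δV/V)² = (-1×0.0617)² = 0.00381
δρ/ρ = √(0.00448) = 0.0670
ρ = 3.14 g/cm^3, so δρ = 0.0670 × 3.14 = 0.210 g/cm^3.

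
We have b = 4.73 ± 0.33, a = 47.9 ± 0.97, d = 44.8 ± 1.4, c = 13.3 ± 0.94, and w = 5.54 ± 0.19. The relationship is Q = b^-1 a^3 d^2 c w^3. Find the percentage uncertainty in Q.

Products/powers → add relative errors in quadrature, weighted by exponent:
  (-1·δb/b)² = (-1×0.0698)² = 0.00487;  (3·δa/a)² = (3×0.0203)² = 0.00369;  (2·δd/d)² = (2×0.0312)² = 0.00391;  (1·δc/c)² = (1×0.0707)² = 0.00500;  (3·δw/w)² = (3×0.0343)² = 0.0106
δQ/Q = √(0.0280) = 0.167

16.7%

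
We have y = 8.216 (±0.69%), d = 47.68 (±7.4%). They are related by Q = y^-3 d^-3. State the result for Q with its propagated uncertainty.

Since Q is a product/quotient, work with relative uncertainties:
  (-3·δy/y)² = (-3×0.00690)² = 0.000428;  (-3·δd/d)² = (-3×0.0740)² = 0.0493
δQ/Q = √(0.0497) = 0.223
Q = 1.663e-08, so δQ = 0.223 × 1.663e-08 = 3.71e-09.

(1.663 ± 0.371) × 10^-8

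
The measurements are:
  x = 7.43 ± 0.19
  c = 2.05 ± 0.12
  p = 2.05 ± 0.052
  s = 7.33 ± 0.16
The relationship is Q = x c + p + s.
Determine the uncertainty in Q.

Let w = x·c = 15.2. δw/w = √((1·δx/x)² + (1·δc/c)²) = √(0.000654 + 0.00343) = 0.0639, so δw = 0.973.
Q = w + p + s: δQ = √(δw² + δp² + δs²) = √(0.947 + 0.00270 + 0.0256) = 0.987

0.987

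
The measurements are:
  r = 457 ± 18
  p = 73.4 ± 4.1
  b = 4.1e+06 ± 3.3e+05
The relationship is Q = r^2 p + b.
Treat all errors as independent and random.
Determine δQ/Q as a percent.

7.81%

Let w = r^2·p = 1.53e+07. δw/w = √((2·δr/r)² + (1·δp/p)²) = √(0.00621 + 0.00312) = 0.0966, so δw = 1.48e+06.
Q = w + b: δQ = √(δw² + δb²) = √(2.19e+12 + 1.09e+11) = 1.52e+06
Q = 1.94e+07, so δQ/Q = 1.52e+06/1.94e+07 = 0.0781.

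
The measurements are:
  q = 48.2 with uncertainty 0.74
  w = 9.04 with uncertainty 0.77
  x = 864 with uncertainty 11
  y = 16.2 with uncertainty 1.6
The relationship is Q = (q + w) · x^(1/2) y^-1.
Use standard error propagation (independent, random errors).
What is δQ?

10.5

Let u = q + w = 57.2. δu = √(δq² + δw²) = √(0.548 + 0.593) = 1.07, so δu/u = 0.0187.
Q is then a monomial in u, x, y:
δQ/Q = √((δu/u)² + (½·δx/x)² + (-1·δy/y)²) = √(0.000348 + 4.05e-05 + 0.00975) = 0.101
Q = 104, so δQ = 0.101 × 104 = 10.5.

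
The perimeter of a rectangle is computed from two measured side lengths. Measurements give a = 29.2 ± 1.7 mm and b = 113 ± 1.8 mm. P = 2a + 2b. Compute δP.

Each term contributes (cᵢ δxᵢ)² to (δP)²:
  (2·δa)² = 11.6;  (2·δb)² = 13.0
δP = √(24.5) = 4.95 mm

4.95 mm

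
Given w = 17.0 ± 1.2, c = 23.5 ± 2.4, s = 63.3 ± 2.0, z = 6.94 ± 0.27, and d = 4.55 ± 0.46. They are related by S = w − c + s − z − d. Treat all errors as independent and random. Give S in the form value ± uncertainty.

45.3 ± 3.39

Each term contributes (cᵢ δxᵢ)² to (δS)²:
  (δw)² = 1.44;  (δc)² = 5.76;  (δs)² = 4.00;  (δz)² = 0.0729;  (δd)² = 0.212
δS = √(11.5) = 3.39
S = 45.3.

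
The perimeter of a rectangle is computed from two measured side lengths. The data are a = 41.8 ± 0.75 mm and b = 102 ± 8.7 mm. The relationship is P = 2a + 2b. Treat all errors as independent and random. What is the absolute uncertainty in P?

P is a linear combination, so absolute uncertainties add in quadrature:
  (2·δa)² = 2.25;  (2·δb)² = 303
δP = √(305) = 17.5 mm

17.5 mm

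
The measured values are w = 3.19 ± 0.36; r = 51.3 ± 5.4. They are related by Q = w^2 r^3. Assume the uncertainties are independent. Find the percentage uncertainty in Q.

38.8%

Each factor contributes (exponent × relative error)² to (δQ/Q)²:
  (2·δw/w)² = (2×0.113)² = 0.0509;  (3·δr/r)² = (3×0.105)² = 0.0997
δQ/Q = √(0.151) = 0.388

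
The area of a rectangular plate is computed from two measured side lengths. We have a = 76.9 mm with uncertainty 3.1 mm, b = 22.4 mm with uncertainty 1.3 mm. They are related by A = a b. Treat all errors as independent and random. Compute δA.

122 mm^2

For a monomial A ∝ a, b, fractional errors add in quadrature:
  (1·δa/a)² = (1×0.0403)² = 0.00163;  (1·δb/b)² = (1×0.0580)² = 0.00337
δA/A = √(0.00499) = 0.0707
A = 1720 mm^2, so δA = 0.0707 × 1720 = 122 mm^2.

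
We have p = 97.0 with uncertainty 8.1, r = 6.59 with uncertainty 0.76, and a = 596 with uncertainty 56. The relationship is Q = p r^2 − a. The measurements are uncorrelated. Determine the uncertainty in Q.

Let w = p·r^2 = 4210. δw/w = √((1·δp/p)² + (2·δr/r)²) = √(0.00697 + 0.0532) = 0.245, so δw = 1030.
Q = w − a: δQ = √(δw² + δa²) = √(1.07e+06 + 3140) = 1030

1030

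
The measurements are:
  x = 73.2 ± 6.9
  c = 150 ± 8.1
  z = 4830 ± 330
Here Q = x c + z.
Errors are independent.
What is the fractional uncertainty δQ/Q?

Let p = x·c = 11000. δp/p = √((1·δx/x)² + (1·δc/c)²) = √(0.00889 + 0.00292) = 0.109, so δp = 1190.
Q = p + z: δQ = √(δp² + δz²) = √(1.42e+06 + 1.09e+05) = 1240
Q = 15800, so δQ/Q = 1240/15800 = 0.0783.

0.0783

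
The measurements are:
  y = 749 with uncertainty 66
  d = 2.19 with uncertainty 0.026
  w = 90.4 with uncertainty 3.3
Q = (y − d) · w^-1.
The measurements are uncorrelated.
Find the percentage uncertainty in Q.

Let u = y − d = 747. δu = √(δy² + δd²) = √(4360 + 0.000676) = 66.0, so δu/u = 0.0884.
Q is then a monomial in u, w:
δQ/Q = √((δu/u)² + (-1·δw/w)²) = √(0.00781 + 0.00133) = 0.0956

9.56%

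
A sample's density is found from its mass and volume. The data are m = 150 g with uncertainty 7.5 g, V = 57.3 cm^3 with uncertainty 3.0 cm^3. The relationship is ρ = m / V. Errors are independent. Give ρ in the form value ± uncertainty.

2.62 ± 0.190 g/cm^3

Each factor contributes (exponent × relative error)² to (δρ/ρ)²:
  (1·δm/m)² = (1×0.0500)² = 0.00250;  (-1·δV/V)² = (-1×0.0524)² = 0.00274
δρ/ρ = √(0.00524) = 0.0724
ρ = 2.62 g/cm^3, so δρ = 0.0724 × 2.62 = 0.190 g/cm^3.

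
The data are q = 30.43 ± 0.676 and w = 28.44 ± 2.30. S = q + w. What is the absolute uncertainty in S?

Absolute uncertainties add in quadrature for a linear combination:
  (δq)² = 0.457;  (δw)² = 5.29
δS = √(5.75) = 2.40

2.40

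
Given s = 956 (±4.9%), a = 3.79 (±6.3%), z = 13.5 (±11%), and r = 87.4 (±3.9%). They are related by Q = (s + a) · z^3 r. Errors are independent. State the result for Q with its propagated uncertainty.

(2.06 ± 0.693) × 10^8

Let u = s + a = 960. δu = √(δs² + δa²) = √(2190 + 0.0570) = 46.8, so δu/u = 0.0488.
Q is then a monomial in u, z, r:
δQ/Q = √((δu/u)² + (3·δz/z)² + (1·δr/r)²) = √(0.00238 + 0.109 + 0.00152) = 0.336
Q = 2.06e+08, so δQ = 0.336 × 2.06e+08 = 6.93e+07.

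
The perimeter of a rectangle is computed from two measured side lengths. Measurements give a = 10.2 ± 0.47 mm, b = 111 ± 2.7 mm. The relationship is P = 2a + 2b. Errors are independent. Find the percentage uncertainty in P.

2.26%

Sums and differences: (δP)² = Σ (cᵢ δxᵢ)².
  (2·δa)² = 0.884;  (2·δb)² = 29.2
δP = √(30.0) = 5.48 mm
P = 242 mm, so δP/P = 5.48/242 = 0.0226.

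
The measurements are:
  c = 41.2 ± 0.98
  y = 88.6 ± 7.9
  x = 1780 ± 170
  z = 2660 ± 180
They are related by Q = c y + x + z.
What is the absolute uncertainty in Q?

418

Let p = c·y = 3650. δp/p = √((1·δc/c)² + (1·δy/y)²) = √(0.000566 + 0.00795) = 0.0923, so δp = 337.
Q = p + x + z: δQ = √(δp² + δx² + δz²) = √(1.13e+05 + 28900 + 32400) = 418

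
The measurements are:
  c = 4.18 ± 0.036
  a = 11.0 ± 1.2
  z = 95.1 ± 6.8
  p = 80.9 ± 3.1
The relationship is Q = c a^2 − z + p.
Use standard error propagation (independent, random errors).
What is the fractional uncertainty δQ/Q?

0.225

Let w = c·a^2 = 506. δw/w = √((1·δc/c)² + (2·δa/a)²) = √(7.42e-05 + 0.0476) = 0.218, so δw = 110.
Q = w − z + p: δQ = √(δw² + δz² + δp²) = √(12200 + 46.2 + 9.61) = 111
Q = 492, so δQ/Q = 111/492 = 0.225.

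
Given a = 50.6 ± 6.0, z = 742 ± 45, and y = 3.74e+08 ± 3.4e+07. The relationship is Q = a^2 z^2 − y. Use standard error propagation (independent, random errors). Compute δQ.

3.77e+08

Let p = a^2·z^2 = 1.41e+09. δp/p = √((2·δa/a)² + (2·δz/z)²) = √(0.0562 + 0.0147) = 0.266, so δp = 3.75e+08.
Q = p − y: δQ = √(δp² + δy²) = √(1.41e+17 + 1.16e+15) = 3.77e+08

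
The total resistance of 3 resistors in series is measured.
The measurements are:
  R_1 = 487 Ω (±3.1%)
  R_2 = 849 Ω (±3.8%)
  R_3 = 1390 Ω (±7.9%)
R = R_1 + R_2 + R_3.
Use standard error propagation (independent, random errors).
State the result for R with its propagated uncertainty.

2730 ± 115 Ω

For a sum/difference, combine absolute errors in quadrature:
  (δR_1)² = 228;  (δR_2)² = 1040;  (δR_3)² = 12100
δR = √(13300) = 115 Ω
R = 2730 Ω.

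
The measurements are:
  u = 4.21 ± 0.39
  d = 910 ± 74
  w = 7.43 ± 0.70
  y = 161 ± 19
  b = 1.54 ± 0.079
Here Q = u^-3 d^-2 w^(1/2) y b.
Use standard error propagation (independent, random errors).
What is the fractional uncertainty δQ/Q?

Since Q is a product/quotient, work with relative uncertainties:
  (-3·δu/u)² = (-3×0.0926)² = 0.0772;  (-2·δd/d)² = (-2×0.0813)² = 0.0265;  (½·δw/w)² = (0.5×0.0942)² = 0.00222;  (1·δy/y)² = (1×0.118)² = 0.0139;  (1·δb/b)² = (1×0.0513)² = 0.00263
δQ/Q = √(0.122) = 0.350

0.350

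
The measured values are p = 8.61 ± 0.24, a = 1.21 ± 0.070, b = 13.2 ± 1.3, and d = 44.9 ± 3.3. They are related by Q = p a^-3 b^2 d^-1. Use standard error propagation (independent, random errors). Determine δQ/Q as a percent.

27.4%

For a monomial Q ∝ p, a^-3, b^2, d^-1, fractional errors add in quadrature:
  (1·δp/p)² = (1×0.0279)² = 0.000777;  (-3·δa/a)² = (-3×0.0579)² = 0.0301;  (2·δb/b)² = (2×0.0985)² = 0.0388;  (-1·δd/d)² = (-1×0.0735)² = 0.00540
δQ/Q = √(0.0751) = 0.274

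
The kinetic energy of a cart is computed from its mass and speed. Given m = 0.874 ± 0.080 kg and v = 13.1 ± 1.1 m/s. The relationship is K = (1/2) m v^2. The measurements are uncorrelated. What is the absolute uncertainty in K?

For a monomial K ∝ m, v^2, fractional errors add in quadrature:
  (1·δm/m)² = (1×0.0915)² = 0.00838;  (2·δv/v)² = (2×0.0840)² = 0.0282
δK/K = √(0.0366) = 0.191
K = 75.0 J, so δK = 0.191 × 75.0 = 14.3 J.

14.3 J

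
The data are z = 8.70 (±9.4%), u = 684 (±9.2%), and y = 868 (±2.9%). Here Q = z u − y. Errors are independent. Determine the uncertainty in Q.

Let p = z·u = 5950. δp/p = √((1·δz/z)² + (1·δu/u)²) = √(0.00884 + 0.00846) = 0.132, so δp = 783.
Q = p − y: δQ = √(δp² + δy²) = √(6.13e+05 + 634) = 783

783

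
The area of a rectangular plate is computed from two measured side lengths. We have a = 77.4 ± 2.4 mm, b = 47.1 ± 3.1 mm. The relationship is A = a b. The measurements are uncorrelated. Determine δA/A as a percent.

For a monomial A ∝ a, b, fractional errors add in quadrature:
  (1·δa/a)² = (1×0.0310)² = 0.000961;  (1·δb/b)² = (1×0.0658)² = 0.00433
δA/A = √(0.00529) = 0.0728

7.28%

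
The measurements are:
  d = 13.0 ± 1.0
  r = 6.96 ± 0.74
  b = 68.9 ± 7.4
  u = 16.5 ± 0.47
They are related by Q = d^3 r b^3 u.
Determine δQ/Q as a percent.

41.1%

For a monomial Q ∝ d^3, r, b^3, u, fractional errors add in quadrature:
  (3·δd/d)² = (3×0.0769)² = 0.0533;  (1·δr/r)² = (1×0.106)² = 0.0113;  (3·δb/b)² = (3×0.107)² = 0.104;  (1·δu/u)² = (1×0.0285)² = 0.000811
δQ/Q = √(0.169) = 0.411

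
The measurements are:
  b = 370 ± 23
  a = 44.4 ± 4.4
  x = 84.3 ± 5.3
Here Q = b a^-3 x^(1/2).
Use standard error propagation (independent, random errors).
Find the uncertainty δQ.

Products/powers → add relative errors in quadrature, weighted by exponent:
  (1·δb/b)² = (1×0.0622)² = 0.00386;  (-3·δa/a)² = (-3×0.0991)² = 0.0884;  (½·δx/x)² = (0.5×0.0629)² = 0.000988
δQ/Q = √(0.0932) = 0.305
Q = 0.0388, so δQ = 0.305 × 0.0388 = 0.0119.

0.0119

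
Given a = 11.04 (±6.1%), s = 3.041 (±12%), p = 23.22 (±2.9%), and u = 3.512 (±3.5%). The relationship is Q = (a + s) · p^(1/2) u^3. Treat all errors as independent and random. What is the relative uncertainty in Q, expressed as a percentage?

11.9%

Let w = a + s = 14.08. δw = √(δa² + δs²) = √(0.454 + 0.133) = 0.766, so δw/w = 0.0544.
Q is then a monomial in w, p, u:
δQ/Q = √((δw/w)² + (½·δp/p)² + (3·δu/u)²) = √(0.00296 + 0.000210 + 0.0110) = 0.119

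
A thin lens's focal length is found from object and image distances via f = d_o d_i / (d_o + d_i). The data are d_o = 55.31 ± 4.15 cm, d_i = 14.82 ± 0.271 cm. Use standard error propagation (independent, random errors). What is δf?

0.251 cm

∂f/∂d_o = (d_i/(d_o+d_i))² = 0.0447;  ∂f/∂d_i = (d_o/(d_o+d_i))² = 0.622
δf = √((∂f/∂d_o · δd_o)² + (∂f/∂d_i · δd_i)²) = √(0.0343 + 0.0284) = 0.251 cm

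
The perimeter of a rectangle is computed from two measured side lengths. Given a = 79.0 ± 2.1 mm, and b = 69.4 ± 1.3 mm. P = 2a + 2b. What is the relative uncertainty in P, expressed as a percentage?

P is a linear combination, so absolute uncertainties add in quadrature:
  (2·δa)² = 17.6;  (2·δb)² = 6.76
δP = √(24.4) = 4.94 mm
P = 297 mm, so δP/P = 4.94/297 = 0.0166.

1.66%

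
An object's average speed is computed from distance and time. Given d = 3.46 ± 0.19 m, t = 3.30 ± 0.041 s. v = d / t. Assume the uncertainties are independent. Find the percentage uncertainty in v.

Products/powers → add relative errors in quadrature, weighted by exponent:
  (1·δd/d)² = (1×0.0549)² = 0.00302;  (-1·δt/t)² = (-1×0.0124)² = 0.000154
δv/v = √(0.00317) = 0.0563

5.63%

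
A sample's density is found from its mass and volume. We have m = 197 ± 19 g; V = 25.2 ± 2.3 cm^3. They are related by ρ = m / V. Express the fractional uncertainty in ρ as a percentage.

Products/powers → add relative errors in quadrature, weighted by exponent:
  (1·δm/m)² = (1×0.0964)² = 0.00930;  (-1·δV/V)² = (-1×0.0913)² = 0.00833
δρ/ρ = √(0.0176) = 0.133

13.3%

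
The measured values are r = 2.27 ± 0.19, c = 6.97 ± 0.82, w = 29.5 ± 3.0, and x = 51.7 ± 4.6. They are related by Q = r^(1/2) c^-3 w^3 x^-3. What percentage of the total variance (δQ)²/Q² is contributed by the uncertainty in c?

(δQ/Q)² = (½·δr/r)² + (-3·δc/c)² + (3·δw/w)² + (-3·δx/x)²
  r term: (0.5×0.0837)² = 0.00175
  c term: (-3×0.118)² = 0.125
  w term: (3×0.102)² = 0.0931
  x term: (-3×0.0890)² = 0.0712
Total = 0.291. Share from c = 0.125/0.291 = 0.429.

42.9%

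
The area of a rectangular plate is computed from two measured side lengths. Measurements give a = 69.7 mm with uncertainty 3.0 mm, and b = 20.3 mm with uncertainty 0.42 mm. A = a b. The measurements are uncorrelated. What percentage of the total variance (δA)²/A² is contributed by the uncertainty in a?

(δA/A)² = (1·δa/a)² + (1·δb/b)²
  a term: (1×0.0430)² = 0.00185
  b term: (1×0.0207)² = 0.000428
Total = 0.00228. Share from a = 0.00185/0.00228 = 0.812.

81.2%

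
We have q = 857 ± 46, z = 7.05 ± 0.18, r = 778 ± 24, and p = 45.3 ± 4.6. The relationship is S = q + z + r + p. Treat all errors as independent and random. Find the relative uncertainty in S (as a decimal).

Each term contributes (cᵢ δxᵢ)² to (δS)²:
  (δq)² = 2120;  (δz)² = 0.0324;  (δr)² = 576;  (δp)² = 21.2
δS = √(2710) = 52.1
S = 1690, so δS/S = 52.1/1690 = 0.0309.

0.0309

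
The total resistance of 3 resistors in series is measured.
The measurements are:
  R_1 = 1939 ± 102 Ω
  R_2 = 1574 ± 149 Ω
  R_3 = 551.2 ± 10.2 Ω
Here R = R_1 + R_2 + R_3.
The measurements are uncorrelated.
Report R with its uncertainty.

4064 ± 181 Ω

Each term contributes (cᵢ δxᵢ)² to (δR)²:
  (δR_1)² = 10400;  (δR_2)² = 22200;  (δR_3)² = 104
δR = √(32700) = 181 Ω
R = 4064 Ω.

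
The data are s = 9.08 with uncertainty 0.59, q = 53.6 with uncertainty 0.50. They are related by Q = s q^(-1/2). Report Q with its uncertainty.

1.24 ± 0.0808

Products/powers → add relative errors in quadrature, weighted by exponent:
  (1·δs/s)² = (1×0.0650)² = 0.00422;  (−½·δq/q)² = (-0.5×0.00933)² = 2.18e-05
δQ/Q = √(0.00424) = 0.0651
Q = 1.24, so δQ = 0.0651 × 1.24 = 0.0808.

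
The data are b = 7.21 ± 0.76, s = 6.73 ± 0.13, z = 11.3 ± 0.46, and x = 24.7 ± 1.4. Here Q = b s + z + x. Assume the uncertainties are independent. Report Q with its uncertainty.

84.5 ± 5.40

Let p = b·s = 48.5. δp/p = √((1·δb/b)² + (1·δs/s)²) = √(0.0111 + 0.000373) = 0.107, so δp = 5.20.
Q = p + z + x: δQ = √(δp² + δz² + δx²) = √(27.0 + 0.212 + 1.96) = 5.40
Q = 84.5.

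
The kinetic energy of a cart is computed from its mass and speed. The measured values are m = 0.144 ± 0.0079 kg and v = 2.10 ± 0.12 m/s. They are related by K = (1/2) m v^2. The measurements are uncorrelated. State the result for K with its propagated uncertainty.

0.318 ± 0.0403 J

Since K is a product/quotient, work with relative uncertainties:
  (1·δm/m)² = (1×0.0549)² = 0.00301;  (2·δv/v)² = (2×0.0571)² = 0.0131
δK/K = √(0.0161) = 0.127
K = 0.318 J, so δK = 0.127 × 0.318 = 0.0403 J.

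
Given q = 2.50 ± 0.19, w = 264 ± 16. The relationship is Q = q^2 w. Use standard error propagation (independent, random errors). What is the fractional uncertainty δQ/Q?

0.164

Since Q is a product/quotient, work with relative uncertainties:
  (2·δq/q)² = (2×0.0760)² = 0.0231;  (1·δw/w)² = (1×0.0606)² = 0.00367
δQ/Q = √(0.0268) = 0.164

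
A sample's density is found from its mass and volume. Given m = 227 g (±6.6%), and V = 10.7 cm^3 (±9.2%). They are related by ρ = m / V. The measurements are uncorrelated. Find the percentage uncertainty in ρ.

For a monomial ρ ∝ m, V^-1, fractional errors add in quadrature:
  (1·δm/m)² = (1×0.0660)² = 0.00436;  (-1·δV/V)² = (-1×0.0920)² = 0.00846
δρ/ρ = √(0.0128) = 0.113

11.3%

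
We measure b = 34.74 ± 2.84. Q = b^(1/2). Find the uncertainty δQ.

0.241

Each factor contributes (exponent × relative error)² to (δQ/Q)²:
  (½·δb/b)² = (0.5×0.0818)² = 0.00167
δQ/Q = √(0.00167) = 0.0409
Q = 5.894, so δQ = 0.0409 × 5.894 = 0.241.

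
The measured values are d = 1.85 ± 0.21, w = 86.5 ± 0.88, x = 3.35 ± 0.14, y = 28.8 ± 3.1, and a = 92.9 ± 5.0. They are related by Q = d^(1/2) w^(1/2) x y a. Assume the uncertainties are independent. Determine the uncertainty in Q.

Products/powers → add relative errors in quadrature, weighted by exponent:
  (½·δd/d)² = (0.5×0.114)² = 0.00322;  (½·δw/w)² = (0.5×0.0102)² = 2.59e-05;  (1·δx/x)² = (1×0.0418)² = 0.00175;  (1·δy/y)² = (1×0.108)² = 0.0116;  (1·δa/a)² = (1×0.0538)² = 0.00290
δQ/Q = √(0.0195) = 0.140
Q = 1.13e+05, so δQ = 0.140 × 1.13e+05 = 15800.

15800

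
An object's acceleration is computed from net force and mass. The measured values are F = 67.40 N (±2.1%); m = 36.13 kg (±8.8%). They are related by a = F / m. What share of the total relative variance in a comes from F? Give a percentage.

(δa/a)² = (1·δF/F)² + (-1·δm/m)²
  F term: (1×0.0210)² = 0.000441
  m term: (-1×0.0880)² = 0.00774
Total = 0.00819. Share from F = 0.000441/0.00819 = 0.0539.

5.39%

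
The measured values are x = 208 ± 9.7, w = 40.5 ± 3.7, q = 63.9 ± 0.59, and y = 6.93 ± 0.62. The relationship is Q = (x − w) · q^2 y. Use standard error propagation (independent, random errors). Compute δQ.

Let u = x − w = 168. δu = √(δx² + δw²) = √(94.1 + 13.7) = 10.4, so δu/u = 0.0620.
Q is then a monomial in u, q, y:
δQ/Q = √((δu/u)² + (2·δq/q)² + (1·δy/y)²) = √(0.00384 + 0.000341 + 0.00800) = 0.110
Q = 4.74e+06, so δQ = 0.110 × 4.74e+06 = 5.23e+05.

5.23e+05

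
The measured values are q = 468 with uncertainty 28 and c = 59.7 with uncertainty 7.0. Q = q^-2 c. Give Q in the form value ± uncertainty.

Relative error in a monomial: (δQ/Q)² = Σ (nᵢ · δxᵢ/xᵢ)².
  (-2·δq/q)² = (-2×0.0598)² = 0.0143;  (1·δc/c)² = (1×0.117)² = 0.0137
δQ/Q = √(0.0281) = 0.168
Q = 0.000273, so δQ = 0.168 × 0.000273 = 4.57e-05.

(2.73 ± 0.457) × 10^-4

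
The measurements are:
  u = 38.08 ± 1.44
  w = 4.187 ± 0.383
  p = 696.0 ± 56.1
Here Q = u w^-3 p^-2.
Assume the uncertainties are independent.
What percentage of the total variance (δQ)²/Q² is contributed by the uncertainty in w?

(δQ/Q)² = (1·δu/u)² + (-3·δw/w)² + (-2·δp/p)²
  u term: (1×0.0378)² = 0.00143
  w term: (-3×0.0915)² = 0.0753
  p term: (-2×0.0806)² = 0.0260
Total = 0.103. Share from w = 0.0753/0.103 = 0.733.

73.3%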